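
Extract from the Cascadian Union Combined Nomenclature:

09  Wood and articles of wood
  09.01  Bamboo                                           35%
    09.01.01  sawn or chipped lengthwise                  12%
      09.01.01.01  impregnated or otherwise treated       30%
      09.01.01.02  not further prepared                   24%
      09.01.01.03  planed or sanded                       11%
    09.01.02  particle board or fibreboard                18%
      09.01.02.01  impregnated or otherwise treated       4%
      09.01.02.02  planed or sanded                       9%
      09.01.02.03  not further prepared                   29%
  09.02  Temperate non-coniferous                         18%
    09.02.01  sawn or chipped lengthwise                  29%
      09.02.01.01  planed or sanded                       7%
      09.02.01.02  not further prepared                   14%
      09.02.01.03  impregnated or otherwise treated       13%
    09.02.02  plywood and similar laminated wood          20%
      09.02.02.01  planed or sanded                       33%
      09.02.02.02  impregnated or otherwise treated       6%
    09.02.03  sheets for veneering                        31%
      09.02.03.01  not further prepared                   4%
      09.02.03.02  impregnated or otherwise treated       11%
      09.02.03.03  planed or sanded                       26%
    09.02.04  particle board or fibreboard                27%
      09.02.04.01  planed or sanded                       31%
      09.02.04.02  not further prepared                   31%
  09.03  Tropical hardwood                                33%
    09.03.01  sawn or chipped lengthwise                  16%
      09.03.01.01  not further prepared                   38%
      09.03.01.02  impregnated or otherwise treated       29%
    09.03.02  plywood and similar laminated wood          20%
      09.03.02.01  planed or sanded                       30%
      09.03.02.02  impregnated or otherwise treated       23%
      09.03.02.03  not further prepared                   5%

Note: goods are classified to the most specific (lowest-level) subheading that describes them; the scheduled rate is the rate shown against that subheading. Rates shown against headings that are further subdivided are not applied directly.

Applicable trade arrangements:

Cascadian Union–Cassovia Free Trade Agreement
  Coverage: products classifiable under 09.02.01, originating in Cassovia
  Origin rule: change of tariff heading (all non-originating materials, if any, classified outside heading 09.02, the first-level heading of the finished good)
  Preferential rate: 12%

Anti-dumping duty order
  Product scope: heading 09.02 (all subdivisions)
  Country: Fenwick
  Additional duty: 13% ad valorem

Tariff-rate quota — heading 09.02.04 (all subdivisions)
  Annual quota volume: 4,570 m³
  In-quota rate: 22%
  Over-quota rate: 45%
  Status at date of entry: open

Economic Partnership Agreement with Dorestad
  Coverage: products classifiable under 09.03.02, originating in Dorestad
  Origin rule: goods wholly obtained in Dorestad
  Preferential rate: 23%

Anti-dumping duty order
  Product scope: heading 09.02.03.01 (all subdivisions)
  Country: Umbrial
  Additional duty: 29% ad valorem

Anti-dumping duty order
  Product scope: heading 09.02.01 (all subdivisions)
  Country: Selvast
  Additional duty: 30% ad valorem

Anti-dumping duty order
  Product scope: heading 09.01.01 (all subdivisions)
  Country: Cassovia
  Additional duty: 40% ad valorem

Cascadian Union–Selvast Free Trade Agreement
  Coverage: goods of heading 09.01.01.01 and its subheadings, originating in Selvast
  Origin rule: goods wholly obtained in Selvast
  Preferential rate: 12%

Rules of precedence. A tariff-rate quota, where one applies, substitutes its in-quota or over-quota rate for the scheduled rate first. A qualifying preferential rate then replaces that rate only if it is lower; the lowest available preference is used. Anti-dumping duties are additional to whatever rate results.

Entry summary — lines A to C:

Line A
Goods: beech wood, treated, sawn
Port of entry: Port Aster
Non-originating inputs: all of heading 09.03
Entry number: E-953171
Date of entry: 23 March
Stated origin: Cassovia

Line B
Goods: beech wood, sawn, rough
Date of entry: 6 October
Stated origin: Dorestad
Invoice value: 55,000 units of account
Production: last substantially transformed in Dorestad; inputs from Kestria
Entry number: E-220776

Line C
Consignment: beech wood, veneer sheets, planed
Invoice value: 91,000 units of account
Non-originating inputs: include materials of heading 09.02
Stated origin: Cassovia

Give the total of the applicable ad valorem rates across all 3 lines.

Line A: beech → 09.02; sawn → 09.02.01; treated → 09.02.01.03. Scheduled 13%. Cassovia agreement on 09.02.01: CTH met → 12% available; preferential 12%. → 12%.
Line B: beech → 09.02; sawn → 09.02.01; rough → 09.02.01.02. Scheduled 14%. Dorestad agreement on 09.03.02: 09.02.01.02 not covered. → 14%.
Line C: beech → 09.02; veneer sheets → 09.02.03; planed → 09.02.03.03. Scheduled 26%. Cassovia agreement on 09.02.01: 09.02.03.03 not covered. → 26%.
Sum: 12% + 14% + 26% = 52%.

52%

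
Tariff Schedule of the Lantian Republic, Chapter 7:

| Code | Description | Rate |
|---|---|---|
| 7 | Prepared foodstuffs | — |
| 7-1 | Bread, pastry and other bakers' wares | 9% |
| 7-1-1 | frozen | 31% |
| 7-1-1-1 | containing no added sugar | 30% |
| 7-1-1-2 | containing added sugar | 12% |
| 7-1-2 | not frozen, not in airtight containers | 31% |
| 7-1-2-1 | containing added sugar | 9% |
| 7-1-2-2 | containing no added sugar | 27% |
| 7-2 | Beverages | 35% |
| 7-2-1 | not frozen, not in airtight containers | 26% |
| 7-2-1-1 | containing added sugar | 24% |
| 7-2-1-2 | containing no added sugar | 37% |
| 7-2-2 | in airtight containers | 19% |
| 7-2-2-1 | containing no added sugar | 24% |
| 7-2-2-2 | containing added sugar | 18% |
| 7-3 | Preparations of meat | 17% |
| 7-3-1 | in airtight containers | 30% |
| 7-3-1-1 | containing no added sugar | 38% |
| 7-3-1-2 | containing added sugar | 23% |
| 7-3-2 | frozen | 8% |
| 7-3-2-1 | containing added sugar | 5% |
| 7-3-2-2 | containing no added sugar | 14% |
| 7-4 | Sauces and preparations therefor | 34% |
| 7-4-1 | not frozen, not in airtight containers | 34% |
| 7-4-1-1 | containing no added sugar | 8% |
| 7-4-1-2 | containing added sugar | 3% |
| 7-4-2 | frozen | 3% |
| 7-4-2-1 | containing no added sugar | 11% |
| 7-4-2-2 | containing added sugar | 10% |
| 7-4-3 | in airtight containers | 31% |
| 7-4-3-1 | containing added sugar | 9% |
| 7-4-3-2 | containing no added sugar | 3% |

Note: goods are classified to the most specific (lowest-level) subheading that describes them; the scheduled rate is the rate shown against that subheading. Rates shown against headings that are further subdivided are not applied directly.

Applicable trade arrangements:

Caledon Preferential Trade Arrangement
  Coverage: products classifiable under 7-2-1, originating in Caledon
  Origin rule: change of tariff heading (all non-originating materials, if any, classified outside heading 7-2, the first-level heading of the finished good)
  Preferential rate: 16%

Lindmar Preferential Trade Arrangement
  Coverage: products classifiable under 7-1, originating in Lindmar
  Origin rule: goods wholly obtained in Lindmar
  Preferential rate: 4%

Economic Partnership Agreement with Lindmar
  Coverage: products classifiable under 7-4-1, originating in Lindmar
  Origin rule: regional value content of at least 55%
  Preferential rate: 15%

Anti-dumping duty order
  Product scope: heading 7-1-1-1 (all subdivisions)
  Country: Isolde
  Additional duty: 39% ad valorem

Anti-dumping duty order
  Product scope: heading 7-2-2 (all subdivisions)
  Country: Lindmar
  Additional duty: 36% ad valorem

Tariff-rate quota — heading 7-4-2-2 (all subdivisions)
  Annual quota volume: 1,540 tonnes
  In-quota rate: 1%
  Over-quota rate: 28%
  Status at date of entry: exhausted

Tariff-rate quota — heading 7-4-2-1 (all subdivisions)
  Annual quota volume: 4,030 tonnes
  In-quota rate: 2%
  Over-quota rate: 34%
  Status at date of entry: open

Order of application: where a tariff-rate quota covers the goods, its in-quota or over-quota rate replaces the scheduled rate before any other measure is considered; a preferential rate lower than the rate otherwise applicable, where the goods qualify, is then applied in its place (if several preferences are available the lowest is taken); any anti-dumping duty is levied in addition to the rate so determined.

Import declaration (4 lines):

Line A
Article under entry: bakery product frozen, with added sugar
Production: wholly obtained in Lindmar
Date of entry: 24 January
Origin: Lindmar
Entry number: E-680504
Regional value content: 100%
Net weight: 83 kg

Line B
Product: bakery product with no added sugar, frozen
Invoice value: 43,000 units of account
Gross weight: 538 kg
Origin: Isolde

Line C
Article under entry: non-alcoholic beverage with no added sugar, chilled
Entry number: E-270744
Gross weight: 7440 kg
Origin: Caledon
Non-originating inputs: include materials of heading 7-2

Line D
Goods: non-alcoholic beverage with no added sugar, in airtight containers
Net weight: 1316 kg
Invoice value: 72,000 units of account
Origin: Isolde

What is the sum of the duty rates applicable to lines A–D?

134%

Line A: bakery product → 7-1; frozen → 7-1-1; with added sugar → 7-1-1-2. Scheduled 12%. Lindmar agreement on 7-1: wholly obtained → 4% available; Lindmar agreement on 7-4-1: 7-1-1-2 not covered; preferential 4%. → 4%.
Line B: bakery product → 7-1; frozen → 7-1-1; with no added sugar → 7-1-1-1. Scheduled 30%. anti-dumping (Isolde, 7-1-1-1): +39%; total 30% + 39% = 69%. → 69%.
Line C: non-alcoholic beverage → 7-2; chilled → 7-2-1; with no added sugar → 7-2-1-2. Scheduled 37%. Caledon agreement on 7-2-1: CTH not met. → 37%.
Line D: non-alcoholic beverage → 7-2; in airtight containers → 7-2-2; with no added sugar → 7-2-2-1. Scheduled 24%. No special measure applies. → 24%.
Sum: 4% + 69% + 37% + 24% = 134%.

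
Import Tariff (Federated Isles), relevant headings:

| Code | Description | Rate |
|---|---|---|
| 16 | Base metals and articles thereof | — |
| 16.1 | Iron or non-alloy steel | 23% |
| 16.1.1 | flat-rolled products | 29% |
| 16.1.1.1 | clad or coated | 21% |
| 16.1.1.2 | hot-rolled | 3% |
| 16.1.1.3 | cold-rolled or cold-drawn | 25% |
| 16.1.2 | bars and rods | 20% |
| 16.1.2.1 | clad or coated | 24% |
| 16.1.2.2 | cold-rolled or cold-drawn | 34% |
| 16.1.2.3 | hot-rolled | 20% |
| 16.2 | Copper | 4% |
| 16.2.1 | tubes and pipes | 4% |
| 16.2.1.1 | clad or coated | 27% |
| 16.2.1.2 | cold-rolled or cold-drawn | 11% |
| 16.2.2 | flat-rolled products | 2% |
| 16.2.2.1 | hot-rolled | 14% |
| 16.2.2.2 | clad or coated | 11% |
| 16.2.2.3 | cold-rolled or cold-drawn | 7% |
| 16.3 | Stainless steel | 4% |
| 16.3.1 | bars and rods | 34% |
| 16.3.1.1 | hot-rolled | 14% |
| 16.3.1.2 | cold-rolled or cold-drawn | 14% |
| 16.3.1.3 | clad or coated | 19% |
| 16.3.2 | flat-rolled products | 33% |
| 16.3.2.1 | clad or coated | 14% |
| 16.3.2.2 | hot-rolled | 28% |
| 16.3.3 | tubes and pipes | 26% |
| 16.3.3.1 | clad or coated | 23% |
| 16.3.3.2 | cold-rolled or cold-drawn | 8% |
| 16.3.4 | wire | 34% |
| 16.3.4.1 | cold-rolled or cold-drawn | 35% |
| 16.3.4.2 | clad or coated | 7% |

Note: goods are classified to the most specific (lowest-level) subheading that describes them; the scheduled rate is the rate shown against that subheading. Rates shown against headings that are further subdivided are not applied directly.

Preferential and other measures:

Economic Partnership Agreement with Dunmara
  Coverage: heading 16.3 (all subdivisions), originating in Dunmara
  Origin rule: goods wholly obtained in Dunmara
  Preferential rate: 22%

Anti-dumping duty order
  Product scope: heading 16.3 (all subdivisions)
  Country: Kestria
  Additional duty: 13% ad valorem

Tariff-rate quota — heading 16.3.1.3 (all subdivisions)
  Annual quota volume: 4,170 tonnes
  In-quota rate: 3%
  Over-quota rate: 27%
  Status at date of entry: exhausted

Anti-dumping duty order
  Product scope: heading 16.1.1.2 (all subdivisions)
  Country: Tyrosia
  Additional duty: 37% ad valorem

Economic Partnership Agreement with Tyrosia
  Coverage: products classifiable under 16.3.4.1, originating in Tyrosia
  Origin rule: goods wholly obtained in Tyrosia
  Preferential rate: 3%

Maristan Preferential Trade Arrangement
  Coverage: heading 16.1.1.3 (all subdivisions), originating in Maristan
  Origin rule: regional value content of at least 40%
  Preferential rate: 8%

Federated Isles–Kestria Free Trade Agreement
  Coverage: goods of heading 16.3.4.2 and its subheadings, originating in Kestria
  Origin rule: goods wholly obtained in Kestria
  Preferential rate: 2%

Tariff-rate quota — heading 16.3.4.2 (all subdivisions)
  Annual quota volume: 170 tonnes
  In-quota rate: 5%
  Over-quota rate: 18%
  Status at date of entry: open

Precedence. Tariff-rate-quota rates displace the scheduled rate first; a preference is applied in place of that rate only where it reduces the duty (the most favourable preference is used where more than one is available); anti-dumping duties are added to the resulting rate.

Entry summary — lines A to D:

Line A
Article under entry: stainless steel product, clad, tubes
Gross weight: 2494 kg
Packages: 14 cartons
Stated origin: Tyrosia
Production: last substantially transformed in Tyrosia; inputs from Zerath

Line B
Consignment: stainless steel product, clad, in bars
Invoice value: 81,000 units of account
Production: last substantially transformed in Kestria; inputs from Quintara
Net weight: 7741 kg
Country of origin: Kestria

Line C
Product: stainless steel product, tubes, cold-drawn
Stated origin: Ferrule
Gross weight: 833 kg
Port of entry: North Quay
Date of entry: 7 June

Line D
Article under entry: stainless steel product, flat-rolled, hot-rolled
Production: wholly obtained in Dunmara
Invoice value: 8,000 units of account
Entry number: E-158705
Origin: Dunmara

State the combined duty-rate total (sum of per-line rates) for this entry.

93%

Line A: stainless steel → 16.3; tubes → 16.3.3; clad → 16.3.3.1. Scheduled 23%. Tyrosia agreement on 16.3.4.1: 16.3.3.1 not covered. → 23%.
Line B: stainless steel → 16.3; in bars → 16.3.1; clad → 16.3.1.3. Scheduled 19%. quota on 16.3.1.3 exhausted → over-quota 27%; Kestria agreement on 16.3.4.2: 16.3.1.3 not covered; anti-dumping (Kestria, 16.3): +13%; total 27% + 13% = 40%. → 40%.
Line C: stainless steel → 16.3; tubes → 16.3.3; cold-drawn → 16.3.3.2. Scheduled 8%. No special measure applies. → 8%.
Line D: stainless steel → 16.3; flat-rolled → 16.3.2; hot-rolled → 16.3.2.2. Scheduled 28%. Dunmara agreement on 16.3: wholly obtained → 22% available; preferential 22%. → 22%.
Sum: 23% + 40% + 8% + 22% = 93%.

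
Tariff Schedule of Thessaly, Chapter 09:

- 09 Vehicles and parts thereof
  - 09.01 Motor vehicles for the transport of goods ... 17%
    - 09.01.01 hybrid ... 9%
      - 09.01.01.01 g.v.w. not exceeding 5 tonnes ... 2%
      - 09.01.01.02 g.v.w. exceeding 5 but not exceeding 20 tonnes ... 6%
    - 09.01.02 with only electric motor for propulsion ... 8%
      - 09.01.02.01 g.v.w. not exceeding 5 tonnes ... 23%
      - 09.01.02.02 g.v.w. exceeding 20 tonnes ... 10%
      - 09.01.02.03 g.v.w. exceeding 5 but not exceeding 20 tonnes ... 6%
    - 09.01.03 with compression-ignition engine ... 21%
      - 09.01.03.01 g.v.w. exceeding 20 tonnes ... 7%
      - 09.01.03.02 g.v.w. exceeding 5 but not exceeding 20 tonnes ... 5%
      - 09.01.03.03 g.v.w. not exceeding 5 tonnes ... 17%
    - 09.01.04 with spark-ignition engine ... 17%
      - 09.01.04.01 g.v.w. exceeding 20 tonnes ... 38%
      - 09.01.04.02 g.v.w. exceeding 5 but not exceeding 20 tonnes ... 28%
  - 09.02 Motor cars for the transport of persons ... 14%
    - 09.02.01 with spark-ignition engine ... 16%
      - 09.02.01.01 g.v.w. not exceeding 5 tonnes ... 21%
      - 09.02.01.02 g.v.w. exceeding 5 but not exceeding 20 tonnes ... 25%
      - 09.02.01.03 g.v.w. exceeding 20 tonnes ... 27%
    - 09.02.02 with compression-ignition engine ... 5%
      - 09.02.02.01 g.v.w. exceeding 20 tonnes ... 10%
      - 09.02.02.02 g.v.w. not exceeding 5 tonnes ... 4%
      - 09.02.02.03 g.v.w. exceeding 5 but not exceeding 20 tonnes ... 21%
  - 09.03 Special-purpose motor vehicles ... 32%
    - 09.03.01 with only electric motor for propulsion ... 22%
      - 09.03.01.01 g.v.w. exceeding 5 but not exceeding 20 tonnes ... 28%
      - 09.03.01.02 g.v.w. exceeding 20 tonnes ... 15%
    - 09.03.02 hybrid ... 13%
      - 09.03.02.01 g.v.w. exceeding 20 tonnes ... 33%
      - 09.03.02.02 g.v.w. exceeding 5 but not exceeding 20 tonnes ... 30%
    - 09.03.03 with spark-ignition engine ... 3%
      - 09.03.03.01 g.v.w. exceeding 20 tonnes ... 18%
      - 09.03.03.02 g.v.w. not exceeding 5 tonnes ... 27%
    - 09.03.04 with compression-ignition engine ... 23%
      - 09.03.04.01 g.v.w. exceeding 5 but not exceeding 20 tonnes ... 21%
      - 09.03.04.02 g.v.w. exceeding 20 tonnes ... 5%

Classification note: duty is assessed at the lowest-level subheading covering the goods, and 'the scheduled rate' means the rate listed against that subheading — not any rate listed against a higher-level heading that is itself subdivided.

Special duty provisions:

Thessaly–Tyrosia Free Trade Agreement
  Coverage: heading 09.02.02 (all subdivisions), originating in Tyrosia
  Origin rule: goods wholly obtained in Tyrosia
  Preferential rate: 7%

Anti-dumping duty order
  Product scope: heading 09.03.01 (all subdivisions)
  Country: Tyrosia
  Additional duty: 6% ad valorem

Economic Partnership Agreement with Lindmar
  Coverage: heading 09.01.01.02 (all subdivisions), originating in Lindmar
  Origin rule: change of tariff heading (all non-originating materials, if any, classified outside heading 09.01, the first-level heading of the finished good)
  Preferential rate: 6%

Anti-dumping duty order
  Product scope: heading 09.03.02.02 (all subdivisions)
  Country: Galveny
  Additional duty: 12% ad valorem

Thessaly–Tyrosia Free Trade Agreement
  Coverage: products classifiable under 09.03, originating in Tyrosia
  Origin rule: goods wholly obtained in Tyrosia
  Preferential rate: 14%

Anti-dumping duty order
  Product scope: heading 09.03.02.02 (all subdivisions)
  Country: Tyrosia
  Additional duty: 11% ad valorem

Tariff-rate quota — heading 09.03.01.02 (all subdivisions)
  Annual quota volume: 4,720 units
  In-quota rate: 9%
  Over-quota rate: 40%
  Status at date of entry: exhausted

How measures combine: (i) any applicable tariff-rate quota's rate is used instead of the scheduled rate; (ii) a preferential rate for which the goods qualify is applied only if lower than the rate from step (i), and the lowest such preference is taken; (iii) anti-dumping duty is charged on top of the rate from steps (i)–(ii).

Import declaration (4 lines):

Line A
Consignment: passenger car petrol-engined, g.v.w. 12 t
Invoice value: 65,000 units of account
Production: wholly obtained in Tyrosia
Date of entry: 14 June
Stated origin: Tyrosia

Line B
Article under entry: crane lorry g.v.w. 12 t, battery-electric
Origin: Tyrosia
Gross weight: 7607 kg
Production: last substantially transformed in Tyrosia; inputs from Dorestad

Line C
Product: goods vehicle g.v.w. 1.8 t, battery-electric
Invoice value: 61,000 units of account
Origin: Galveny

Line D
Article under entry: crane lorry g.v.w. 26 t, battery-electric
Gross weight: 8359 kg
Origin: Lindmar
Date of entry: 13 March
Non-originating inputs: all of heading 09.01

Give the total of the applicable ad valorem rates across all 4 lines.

Line A: passenger car → 09.02; petrol-engined → 09.02.01; g.v.w. 12 t → 09.02.01.02. Scheduled 25%. Tyrosia agreement on 09.02.02: 09.02.01.02 not covered; Tyrosia agreement on 09.03: 09.02.01.02 not covered. → 25%.
Line B: crane lorry → 09.03; battery-electric → 09.03.01; g.v.w. 12 t → 09.03.01.01. Scheduled 28%. Tyrosia agreement on 09.02.02: 09.03.01.01 not covered; Tyrosia agreement on 09.03: not wholly obtained; anti-dumping (Tyrosia, 09.03.01): +6%; total 28% + 6% = 34%. → 34%.
Line C: goods vehicle → 09.01; battery-electric → 09.01.02; g.v.w. 1.8 t → 09.01.02.01. Scheduled 23%. No special measure applies. → 23%.
Line D: crane lorry → 09.03; battery-electric → 09.03.01; g.v.w. 26 t → 09.03.01.02. Scheduled 15%. quota on 09.03.01.02 exhausted → over-quota 40%; Lindmar agreement on 09.01.01.02: 09.03.01.02 not covered. → 40%.
Sum: 25% + 34% + 23% + 40% = 122%.

122%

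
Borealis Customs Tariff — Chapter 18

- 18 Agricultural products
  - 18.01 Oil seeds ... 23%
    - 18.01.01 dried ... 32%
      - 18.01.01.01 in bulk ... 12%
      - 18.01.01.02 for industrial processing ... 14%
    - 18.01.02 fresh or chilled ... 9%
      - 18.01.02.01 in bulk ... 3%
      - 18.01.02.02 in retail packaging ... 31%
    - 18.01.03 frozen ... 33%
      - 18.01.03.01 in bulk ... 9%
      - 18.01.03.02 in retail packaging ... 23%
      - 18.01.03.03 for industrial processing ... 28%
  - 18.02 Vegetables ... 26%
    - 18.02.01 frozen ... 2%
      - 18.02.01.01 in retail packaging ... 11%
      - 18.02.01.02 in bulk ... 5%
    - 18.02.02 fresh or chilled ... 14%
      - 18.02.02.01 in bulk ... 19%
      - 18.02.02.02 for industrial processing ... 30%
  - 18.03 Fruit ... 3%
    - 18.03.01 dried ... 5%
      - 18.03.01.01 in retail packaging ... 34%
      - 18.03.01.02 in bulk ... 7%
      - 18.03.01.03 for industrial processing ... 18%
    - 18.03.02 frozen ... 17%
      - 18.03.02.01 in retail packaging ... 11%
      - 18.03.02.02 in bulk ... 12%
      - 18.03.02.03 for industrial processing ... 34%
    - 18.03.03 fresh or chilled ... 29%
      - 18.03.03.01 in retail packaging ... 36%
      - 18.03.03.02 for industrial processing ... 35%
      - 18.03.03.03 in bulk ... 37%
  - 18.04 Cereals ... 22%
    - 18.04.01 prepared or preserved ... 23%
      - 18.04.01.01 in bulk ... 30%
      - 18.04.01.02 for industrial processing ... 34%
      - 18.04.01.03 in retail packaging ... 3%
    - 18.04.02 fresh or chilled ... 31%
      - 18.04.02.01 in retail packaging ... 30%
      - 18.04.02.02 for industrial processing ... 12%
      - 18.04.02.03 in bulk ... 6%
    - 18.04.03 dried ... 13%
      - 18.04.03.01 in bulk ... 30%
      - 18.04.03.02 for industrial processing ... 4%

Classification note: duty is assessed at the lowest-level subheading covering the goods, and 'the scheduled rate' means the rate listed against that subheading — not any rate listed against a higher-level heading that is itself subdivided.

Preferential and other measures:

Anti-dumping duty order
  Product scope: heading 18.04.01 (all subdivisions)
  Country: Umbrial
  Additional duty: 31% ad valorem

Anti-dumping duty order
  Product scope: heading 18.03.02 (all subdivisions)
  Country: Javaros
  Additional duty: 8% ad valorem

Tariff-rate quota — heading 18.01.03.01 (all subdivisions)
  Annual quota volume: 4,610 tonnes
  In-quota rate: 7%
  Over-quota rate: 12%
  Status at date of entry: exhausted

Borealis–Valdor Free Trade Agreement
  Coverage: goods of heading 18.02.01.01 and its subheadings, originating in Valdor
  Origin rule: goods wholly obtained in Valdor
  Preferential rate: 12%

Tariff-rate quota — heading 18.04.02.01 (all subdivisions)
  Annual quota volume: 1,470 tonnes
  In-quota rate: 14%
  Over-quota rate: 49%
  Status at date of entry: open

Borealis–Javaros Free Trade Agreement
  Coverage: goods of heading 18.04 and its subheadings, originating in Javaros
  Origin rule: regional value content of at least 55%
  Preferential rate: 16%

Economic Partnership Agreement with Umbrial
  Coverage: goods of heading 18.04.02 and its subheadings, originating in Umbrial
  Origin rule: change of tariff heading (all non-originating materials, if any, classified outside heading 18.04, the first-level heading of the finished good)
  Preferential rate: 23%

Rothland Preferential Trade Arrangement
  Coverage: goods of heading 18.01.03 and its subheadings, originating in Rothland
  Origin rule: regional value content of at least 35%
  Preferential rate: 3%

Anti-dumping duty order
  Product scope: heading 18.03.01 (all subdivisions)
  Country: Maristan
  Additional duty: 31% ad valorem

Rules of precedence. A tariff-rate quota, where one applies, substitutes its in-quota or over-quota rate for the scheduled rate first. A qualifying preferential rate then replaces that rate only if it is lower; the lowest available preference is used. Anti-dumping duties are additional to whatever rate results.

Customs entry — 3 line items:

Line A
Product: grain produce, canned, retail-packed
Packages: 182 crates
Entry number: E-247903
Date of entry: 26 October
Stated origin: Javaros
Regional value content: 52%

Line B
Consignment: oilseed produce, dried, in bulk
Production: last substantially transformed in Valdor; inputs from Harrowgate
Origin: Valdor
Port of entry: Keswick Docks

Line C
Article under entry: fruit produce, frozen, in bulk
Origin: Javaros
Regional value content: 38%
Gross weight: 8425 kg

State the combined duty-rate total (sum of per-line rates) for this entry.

35%

Line A: grain → 18.04; canned → 18.04.01; retail-packed → 18.04.01.03. Scheduled 3%. Javaros agreement on 18.04: RVC < 55%. → 3%.
Line B: oilseed → 18.01; dried → 18.01.01; in bulk → 18.01.01.01. Scheduled 12%. Valdor agreement on 18.02.01.01: 18.01.01.01 not covered. → 12%.
Line C: fruit → 18.03; frozen → 18.03.02; in bulk → 18.03.02.02. Scheduled 12%. Javaros agreement on 18.04: 18.03.02.02 not covered; anti-dumping (Javaros, 18.03.02): +8%; total 12% + 8% = 20%. → 20%.
Sum: 3% + 12% + 20% = 35%.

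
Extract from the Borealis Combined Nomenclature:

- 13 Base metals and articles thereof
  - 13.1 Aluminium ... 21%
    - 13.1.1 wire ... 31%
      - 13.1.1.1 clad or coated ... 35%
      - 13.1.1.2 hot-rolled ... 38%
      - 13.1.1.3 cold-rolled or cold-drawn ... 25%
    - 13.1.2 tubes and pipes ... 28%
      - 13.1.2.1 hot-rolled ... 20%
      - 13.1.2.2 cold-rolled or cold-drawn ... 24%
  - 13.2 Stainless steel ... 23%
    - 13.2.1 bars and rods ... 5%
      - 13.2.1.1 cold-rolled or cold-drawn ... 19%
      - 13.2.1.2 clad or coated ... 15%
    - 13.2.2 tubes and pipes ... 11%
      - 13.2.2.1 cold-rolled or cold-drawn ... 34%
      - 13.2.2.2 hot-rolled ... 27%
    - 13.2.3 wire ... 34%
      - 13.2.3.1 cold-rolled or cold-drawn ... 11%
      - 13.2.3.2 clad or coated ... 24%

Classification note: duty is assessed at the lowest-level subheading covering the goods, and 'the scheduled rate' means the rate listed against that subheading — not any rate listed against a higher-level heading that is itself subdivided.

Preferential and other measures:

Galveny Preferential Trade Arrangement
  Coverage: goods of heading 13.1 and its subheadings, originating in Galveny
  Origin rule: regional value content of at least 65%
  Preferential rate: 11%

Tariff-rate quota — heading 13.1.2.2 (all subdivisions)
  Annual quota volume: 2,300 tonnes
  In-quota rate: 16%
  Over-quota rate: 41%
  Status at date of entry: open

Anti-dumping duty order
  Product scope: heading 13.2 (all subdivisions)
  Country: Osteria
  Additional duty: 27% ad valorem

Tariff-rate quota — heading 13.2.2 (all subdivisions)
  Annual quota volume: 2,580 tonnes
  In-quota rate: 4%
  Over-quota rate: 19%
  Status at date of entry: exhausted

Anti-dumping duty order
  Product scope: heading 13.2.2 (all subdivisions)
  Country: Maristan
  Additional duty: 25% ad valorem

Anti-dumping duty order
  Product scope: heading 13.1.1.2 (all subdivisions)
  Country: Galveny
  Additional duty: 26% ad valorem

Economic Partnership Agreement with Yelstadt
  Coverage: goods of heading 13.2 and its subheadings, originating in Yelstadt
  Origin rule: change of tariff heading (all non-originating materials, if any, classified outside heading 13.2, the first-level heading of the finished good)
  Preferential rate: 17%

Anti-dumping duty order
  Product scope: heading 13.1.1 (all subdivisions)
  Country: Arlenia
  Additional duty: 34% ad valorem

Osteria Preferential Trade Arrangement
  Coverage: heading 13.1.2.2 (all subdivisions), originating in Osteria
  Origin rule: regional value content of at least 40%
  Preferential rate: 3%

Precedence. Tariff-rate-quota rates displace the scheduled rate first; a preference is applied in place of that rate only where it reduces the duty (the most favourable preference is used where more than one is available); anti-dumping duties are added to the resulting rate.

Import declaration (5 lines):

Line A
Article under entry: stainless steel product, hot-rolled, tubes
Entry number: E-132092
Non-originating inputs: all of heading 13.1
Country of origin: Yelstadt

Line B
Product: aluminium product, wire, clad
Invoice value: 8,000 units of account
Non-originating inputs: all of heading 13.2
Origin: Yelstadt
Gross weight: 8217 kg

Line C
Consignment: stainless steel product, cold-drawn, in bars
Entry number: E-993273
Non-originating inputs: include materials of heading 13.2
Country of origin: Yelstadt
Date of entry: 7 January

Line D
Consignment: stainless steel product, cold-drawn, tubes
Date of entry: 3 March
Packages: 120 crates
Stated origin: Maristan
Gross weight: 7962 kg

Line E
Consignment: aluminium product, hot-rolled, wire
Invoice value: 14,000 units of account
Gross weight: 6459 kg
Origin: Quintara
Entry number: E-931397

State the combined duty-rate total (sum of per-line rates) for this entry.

Line A: stainless steel → 13.2; tubes → 13.2.2; hot-rolled → 13.2.2.2. Scheduled 27%. quota on 13.2.2 exhausted → over-quota 19%; Yelstadt agreement on 13.2: CTH met → 17% available; preferential 17%. → 17%.
Line B: aluminium → 13.1; wire → 13.1.1; clad → 13.1.1.1. Scheduled 35%. Yelstadt agreement on 13.2: 13.1.1.1 not covered. → 35%.
Line C: stainless steel → 13.2; in bars → 13.2.1; cold-drawn → 13.2.1.1. Scheduled 19%. Yelstadt agreement on 13.2: CTH not met. → 19%.
Line D: stainless steel → 13.2; tubes → 13.2.2; cold-drawn → 13.2.2.1. Scheduled 34%. quota on 13.2.2 exhausted → over-quota 19%; anti-dumping (Maristan, 13.2.2): +25%; total 19% + 25% = 44%. → 44%.
Line E: aluminium → 13.1; wire → 13.1.1; hot-rolled → 13.1.1.2. Scheduled 38%. No special measure applies. → 38%.
Sum: 17% + 35% + 19% + 44% + 38% = 153%.

153%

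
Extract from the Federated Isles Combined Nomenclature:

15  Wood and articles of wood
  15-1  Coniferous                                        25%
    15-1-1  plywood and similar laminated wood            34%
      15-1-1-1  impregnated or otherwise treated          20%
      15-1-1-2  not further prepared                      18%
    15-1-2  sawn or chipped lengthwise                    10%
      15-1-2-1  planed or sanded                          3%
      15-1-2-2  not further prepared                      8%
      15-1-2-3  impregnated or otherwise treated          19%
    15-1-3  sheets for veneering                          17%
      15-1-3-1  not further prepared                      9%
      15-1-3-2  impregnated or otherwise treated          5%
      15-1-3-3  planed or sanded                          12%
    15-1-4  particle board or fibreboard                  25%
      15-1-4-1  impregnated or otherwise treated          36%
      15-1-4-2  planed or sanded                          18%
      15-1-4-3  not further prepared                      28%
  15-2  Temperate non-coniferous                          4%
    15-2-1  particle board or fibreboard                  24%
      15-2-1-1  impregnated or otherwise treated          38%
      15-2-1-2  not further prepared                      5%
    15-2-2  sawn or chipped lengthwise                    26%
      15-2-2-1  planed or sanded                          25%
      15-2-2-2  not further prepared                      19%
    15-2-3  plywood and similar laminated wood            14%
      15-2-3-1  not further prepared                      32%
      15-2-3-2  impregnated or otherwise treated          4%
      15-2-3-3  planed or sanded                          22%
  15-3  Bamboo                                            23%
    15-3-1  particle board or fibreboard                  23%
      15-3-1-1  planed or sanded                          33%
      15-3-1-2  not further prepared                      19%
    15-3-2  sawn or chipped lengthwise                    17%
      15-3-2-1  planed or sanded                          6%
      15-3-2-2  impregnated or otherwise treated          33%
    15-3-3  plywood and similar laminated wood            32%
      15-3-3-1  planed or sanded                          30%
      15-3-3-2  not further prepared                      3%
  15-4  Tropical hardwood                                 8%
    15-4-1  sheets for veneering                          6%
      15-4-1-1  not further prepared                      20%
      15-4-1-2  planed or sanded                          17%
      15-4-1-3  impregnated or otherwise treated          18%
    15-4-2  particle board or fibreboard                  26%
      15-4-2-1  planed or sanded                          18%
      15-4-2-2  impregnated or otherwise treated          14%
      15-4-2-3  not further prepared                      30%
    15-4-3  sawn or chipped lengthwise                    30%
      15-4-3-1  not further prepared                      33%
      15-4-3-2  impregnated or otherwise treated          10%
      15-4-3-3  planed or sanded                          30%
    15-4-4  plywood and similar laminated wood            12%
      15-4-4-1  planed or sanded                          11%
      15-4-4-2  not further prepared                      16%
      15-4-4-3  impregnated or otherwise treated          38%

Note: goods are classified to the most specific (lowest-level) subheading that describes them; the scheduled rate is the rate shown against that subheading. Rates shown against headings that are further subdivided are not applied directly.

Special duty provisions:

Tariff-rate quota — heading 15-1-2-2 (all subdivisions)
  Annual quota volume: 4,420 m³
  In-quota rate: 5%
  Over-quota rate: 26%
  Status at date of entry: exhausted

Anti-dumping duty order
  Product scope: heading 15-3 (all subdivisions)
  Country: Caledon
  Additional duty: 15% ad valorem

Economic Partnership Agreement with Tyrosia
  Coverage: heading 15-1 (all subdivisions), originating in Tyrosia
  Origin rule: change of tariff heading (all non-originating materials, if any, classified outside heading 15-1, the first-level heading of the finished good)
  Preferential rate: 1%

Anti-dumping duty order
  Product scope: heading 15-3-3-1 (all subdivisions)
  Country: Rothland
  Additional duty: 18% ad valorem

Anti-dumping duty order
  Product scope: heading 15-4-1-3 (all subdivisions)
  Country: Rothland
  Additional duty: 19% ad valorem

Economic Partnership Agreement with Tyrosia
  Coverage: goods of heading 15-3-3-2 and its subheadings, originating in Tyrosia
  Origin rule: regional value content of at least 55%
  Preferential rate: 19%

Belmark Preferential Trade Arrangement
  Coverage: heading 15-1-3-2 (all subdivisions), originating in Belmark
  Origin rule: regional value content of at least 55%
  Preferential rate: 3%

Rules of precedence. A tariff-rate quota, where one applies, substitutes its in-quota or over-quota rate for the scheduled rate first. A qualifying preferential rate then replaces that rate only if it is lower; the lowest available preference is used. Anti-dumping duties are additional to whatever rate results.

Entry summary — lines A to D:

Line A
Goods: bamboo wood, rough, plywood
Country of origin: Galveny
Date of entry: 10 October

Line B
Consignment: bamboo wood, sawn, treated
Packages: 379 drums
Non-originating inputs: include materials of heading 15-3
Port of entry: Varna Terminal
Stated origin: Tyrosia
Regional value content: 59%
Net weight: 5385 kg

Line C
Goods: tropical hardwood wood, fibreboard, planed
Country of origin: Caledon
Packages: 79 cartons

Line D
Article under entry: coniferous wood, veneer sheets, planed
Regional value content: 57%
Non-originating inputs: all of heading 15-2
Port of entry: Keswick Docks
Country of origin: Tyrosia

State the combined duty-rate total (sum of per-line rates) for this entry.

Line A: bamboo → 15-3; plywood → 15-3-3; rough → 15-3-3-2. Scheduled 3%. No special measure applies. → 3%.
Line B: bamboo → 15-3; sawn → 15-3-2; treated → 15-3-2-2. Scheduled 33%. Tyrosia agreement on 15-1: 15-3-2-2 not covered; Tyrosia agreement on 15-3-3-2: 15-3-2-2 not covered. → 33%.
Line C: tropical hardwood → 15-4; fibreboard → 15-4-2; planed → 15-4-2-1. Scheduled 18%. No special measure applies. → 18%.
Line D: coniferous → 15-1; veneer sheets → 15-1-3; planed → 15-1-3-3. Scheduled 12%. Tyrosia agreement on 15-1: CTH met → 1% available; Tyrosia agreement on 15-3-3-2: 15-1-3-3 not covered; preferential 1%. → 1%.
Sum: 3% + 33% + 18% + 1% = 55%.

55%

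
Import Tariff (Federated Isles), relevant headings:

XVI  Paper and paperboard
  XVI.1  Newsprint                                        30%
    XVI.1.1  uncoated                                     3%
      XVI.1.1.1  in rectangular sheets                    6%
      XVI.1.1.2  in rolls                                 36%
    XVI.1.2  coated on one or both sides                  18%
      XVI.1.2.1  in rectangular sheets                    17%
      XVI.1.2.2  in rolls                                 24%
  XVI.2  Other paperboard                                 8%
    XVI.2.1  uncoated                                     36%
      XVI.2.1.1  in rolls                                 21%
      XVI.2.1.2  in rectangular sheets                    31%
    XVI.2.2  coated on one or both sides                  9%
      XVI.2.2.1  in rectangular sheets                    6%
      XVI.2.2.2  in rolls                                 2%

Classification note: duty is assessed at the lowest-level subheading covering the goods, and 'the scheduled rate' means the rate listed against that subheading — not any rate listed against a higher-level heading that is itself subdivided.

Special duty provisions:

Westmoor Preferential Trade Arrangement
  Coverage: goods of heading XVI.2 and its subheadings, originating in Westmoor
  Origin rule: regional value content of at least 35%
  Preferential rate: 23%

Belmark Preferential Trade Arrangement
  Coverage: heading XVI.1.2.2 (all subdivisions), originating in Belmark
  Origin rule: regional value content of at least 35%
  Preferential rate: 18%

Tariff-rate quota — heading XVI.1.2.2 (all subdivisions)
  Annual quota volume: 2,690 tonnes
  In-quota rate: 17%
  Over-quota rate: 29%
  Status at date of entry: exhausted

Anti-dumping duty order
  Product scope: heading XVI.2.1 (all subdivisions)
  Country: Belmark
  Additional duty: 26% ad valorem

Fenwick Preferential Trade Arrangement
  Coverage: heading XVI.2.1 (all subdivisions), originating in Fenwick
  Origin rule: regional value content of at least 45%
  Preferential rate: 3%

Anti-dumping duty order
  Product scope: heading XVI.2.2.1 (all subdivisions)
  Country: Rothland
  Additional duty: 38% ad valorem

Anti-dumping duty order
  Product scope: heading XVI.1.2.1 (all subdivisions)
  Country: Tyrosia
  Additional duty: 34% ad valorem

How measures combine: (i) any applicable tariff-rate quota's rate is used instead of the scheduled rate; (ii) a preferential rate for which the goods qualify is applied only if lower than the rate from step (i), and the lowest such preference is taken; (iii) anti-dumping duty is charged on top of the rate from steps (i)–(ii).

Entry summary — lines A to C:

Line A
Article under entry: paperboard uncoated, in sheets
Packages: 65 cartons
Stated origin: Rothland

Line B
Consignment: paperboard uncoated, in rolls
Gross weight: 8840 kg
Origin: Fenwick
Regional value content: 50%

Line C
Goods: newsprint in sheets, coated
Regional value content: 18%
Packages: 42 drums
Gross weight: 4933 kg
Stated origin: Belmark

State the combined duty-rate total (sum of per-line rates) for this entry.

Line A: paperboard → XVI.2; uncoated → XVI.2.1; in sheets → XVI.2.1.2. Scheduled 31%. No special measure applies. → 31%.
Line B: paperboard → XVI.2; uncoated → XVI.2.1; in rolls → XVI.2.1.1. Scheduled 21%. Fenwick agreement on XVI.2.1: RVC ≥ 45% → 3% available; preferential 3%. → 3%.
Line C: newsprint → XVI.1; coated → XVI.1.2; in sheets → XVI.1.2.1. Scheduled 17%. Belmark agreement on XVI.1.2.2: XVI.1.2.1 not covered. → 17%.
Sum: 31% + 3% + 17% = 51%.

51%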